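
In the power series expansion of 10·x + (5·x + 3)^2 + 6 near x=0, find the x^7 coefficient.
Expand to order 7: 10·x + (5·x + 3)^2 + 6 = 25·x^2 + 40·x + 15 + O(x^8).
The coefficient of x^7 is 0.

Final answer: 0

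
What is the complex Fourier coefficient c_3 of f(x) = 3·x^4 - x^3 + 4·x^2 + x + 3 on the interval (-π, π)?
Compute the real Fourier coefficients first: a_3 = -8·π^2/3, b_3 = 10/9 - 2·π^2/3.
Then c_3 = (a_3 − i·b_3)/2 = -4·π^2/3 - 5·i/9 + i·π^2/3.

Final answer: -4·π^2/3 - 5·i/9 + i·π^2/3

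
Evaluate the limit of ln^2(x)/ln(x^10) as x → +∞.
This is an ∞/∞ indeterminate form as x → +∞.
Write ln(x^10) = 10·ln(x), reducing the quotient to ln(x)/10 → ∞.
Limit = ∞.

Final answer: ∞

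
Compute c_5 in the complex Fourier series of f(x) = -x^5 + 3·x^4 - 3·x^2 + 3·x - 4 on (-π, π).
Compute the real Fourier coefficients first: a_5 = 444/625 - 24·π^2/25, b_5 = -2·π^4/5 + 702/625 + 8·π^2/25.
Then c_5 = (a_5 − i·b_5)/2 = -12·π^2/25 + 222/625 - 4·i·π^2/25 - 351·i/625 + i·π^4/5.

Final answer: -12·π^2/25 + 222/625 - 4·i·π^2/25 - 351·i/625 + i·π^4/5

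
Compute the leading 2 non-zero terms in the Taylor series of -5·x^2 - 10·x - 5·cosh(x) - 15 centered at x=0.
-10·x - 20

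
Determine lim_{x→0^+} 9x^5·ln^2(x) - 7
The product is a 0·∞ indeterminate form at x → 0⁺.
Rewrite the product as 9·ln^2(x) / x^(-5) and apply L'Hôpital, or use the standard hierarchy x^(-5) ≫ |ln x|^2 as x → 0⁺.
The indeterminate product → 0, so the limit = -7.

Final answer: -7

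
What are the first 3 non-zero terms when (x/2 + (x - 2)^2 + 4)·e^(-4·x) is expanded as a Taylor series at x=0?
79·x^2 - 71·x/2 + 8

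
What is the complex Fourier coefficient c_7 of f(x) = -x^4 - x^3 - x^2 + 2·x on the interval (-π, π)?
Compute the real Fourier coefficients first: a_7 = 148/2401 + 8·π^2/49, b_7 = 208/343 - 2·π^2/7.
Then c_7 = (a_7 − i·b_7)/2 = 74/2401 + 4·π^2/49 - 104·i/343 + i·π^2/7.

Final answer: 74/2401 + 4·π^2/49 - 104·i/343 + i·π^2/7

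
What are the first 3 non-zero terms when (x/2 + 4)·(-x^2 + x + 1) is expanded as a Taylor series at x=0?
-7·x^2/2 + 9·x/2 + 4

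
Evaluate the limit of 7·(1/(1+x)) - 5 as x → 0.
Direct substitution at x = 0 gives 2.

Final answer: 2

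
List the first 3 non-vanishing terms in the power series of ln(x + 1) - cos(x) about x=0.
x^3/3 + x - 1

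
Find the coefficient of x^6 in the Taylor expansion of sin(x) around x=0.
Expand to order 6: sin(x) = x^5/120 - x^3/6 + x + O(x^7).
The coefficient of x^6 is 0.

Final answer: 0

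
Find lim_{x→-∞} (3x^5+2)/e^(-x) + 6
The quotient is an ∞/∞ indeterminate form as x → -∞.
Compare growth rates of the dominant terms (exponentials ≫ polynomials ≫ logarithms), or apply L'Hôpital's rule; the quotient → 0.
Adding the constant: 0 + 6 = 6. Limit = 6.

Final answer: 6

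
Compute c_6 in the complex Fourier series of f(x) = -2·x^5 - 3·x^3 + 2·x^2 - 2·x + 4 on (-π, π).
Compute the real Fourier coefficients first: a_6 = 2/9, b_6 = 91/162 + 17·π^2/27 + 2·π^4/3.
Then c_6 = (a_6 − i·b_6)/2 = 1/9 - i·π^4/3 - 17·i·π^2/54 - 91·i/324.

Final answer: 1/9 - i·π^4/3 - 17·i·π^2/54 - 91·i/324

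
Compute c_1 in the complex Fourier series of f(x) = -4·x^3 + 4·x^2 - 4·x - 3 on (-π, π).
Compute the real Fourier coefficients first: a_1 = -16, b_1 = 40 - 8·π^2.
Then c_1 = (a_1 − i·b_1)/2 = -8 - 20·i + 4·i·π^2.

Final answer: -8 - 20·i + 4·i·π^2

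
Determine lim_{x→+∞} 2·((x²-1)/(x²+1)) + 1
Evaluate the dominant behaviour as x → +∞; each term tends to a finite value or vanishes.
Limit = 3.

Final answer: 3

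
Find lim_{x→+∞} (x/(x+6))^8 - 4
As x → +∞: x/(x+6) = 1/(1 + 6/x) → 1, and the 8th power of a limit-1 base also → 1; with the additive constant, 1 - 4 = -3.
Limit = -3.

Final answer: -3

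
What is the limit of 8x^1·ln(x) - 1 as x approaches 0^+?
The product is a 0·∞ indeterminate form at x → 0⁺.
Rewrite the product as 8·ln(x) / x^(-1) and apply L'Hôpital, or use the standard hierarchy x^(-1) ≫ |ln x| as x → 0⁺.
The indeterminate product → 0, so the limit = -1.

Final answer: -1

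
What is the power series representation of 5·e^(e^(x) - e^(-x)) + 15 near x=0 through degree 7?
989·x^7/504 + 28·x^6/9 + 19·x^5/4 + 20·x^4/3 + 25·x^3/3 + 10·x^2 + 10·x + 20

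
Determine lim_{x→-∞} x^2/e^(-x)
This is an ∞/∞ indeterminate form as x → -∞.
Compare growth rates of the dominant terms (exponentials ≫ polynomials ≫ logarithms), or apply L'Hôpital's rule; the quotient → 0.
Limit = 0.

Final answer: 0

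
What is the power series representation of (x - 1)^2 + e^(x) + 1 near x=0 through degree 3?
x^3/6 + 3·x^2/2 - x + 3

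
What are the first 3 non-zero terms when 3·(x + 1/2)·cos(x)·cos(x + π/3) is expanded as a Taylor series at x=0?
x^2·(-3·√(3)/2 - 3/4) + x·(3/2 - 3·√(3)/4) + 3/4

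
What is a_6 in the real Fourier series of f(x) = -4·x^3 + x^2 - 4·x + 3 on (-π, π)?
a_6 = (1/π) ∫_{-π}^{π} f(x)·cos(6x) dx.
Evaluate the integral (use parity and integration by parts as needed): a_6 = 1/9.

Final answer: 1/9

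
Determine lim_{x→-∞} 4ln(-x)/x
This is an ∞/∞ indeterminate form as x → -∞.
Compare growth rates of the dominant terms (exponentials ≫ polynomials ≫ logarithms), or apply L'Hôpital's rule; the quotient → 0.
Limit = 0.

Final answer: 0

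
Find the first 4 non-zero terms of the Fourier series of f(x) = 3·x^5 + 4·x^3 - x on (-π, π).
(-112·π^2 + 6·π^4 + 670)·sin(x) + (-3·π^4 - 31/2 + 11·π^2)·sin(2·x) + (-16·π^2/9 + 14/27 + 2·π^4)·sin(3·x) + (-3·π^4/2 - π^2/8 + 35/64)·sin(4·x)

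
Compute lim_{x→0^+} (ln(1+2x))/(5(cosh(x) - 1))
Both numerator and denominator → 0 as x → 0^+; this is a 0/0 indeterminate form.
Expand each to leading order near x = 0: numerator ~ 2·x, denominator ~ 5·x^2/2.
The limit of the ratio is ∞.

Final answer: ∞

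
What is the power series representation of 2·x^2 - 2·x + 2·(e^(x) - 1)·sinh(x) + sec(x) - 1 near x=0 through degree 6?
25·x^6/144 + x^5/4 + 7·x^4/8 + x^3 + 9·x^2/2 - 2·x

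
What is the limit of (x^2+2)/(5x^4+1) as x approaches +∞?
This is an ∞/∞ indeterminate form as x → +∞.
Divide numerator and denominator by x^4 and let the lower-order terms vanish; the numerator's degree 2 is below the denominator's degree 4, so the quotient → 0.
Limit = 0.

Final answer: 0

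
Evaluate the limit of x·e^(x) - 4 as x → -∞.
The product is a 0·∞ indeterminate form at x → -∞.
Rewrite the product as x / e^(-x) (an ∞/∞ form) and apply L'Hôpital, or use the standard hierarchy e^(|x|) ≫ |x| as x → -∞.
The indeterminate product → 0, so the limit = -4.

Final answer: -4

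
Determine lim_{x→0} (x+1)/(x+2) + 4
Direct substitution at x = 0 gives 9/2.

Final answer: 9/2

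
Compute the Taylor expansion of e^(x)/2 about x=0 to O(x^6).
x^5/240 + x^4/48 + x^3/12 + x^2/4 + x/2 + 1/2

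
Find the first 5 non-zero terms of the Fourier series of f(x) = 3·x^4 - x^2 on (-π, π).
(148 - 24·π^2)·cos(x) + (-10 + 6·π^2)·cos(2·x) + (20/9 - 8·π^2/3)·cos(3·x) + (-13/16 + 3·π^2/2)·cos(4·x) - π^2/3 + 3·π^4/5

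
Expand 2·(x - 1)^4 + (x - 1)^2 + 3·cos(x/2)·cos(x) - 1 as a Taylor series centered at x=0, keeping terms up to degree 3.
-8·x^3 + 89·x^2/8 - 10·x + 5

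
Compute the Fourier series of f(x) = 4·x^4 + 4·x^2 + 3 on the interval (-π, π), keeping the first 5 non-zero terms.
(176 - 32·π^2)·cos(x) + (-8 + 8·π^2)·cos(2·x) + (16/27 - 32·π^2/9)·cos(3·x) + (1/4 + 2·π^2)·cos(4·x) + 3 + 4·π^2/3 + 4·π^4/5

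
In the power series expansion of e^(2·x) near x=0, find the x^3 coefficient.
Expand to order 3: e^(2·x) = 4·x^3/3 + 2·x^2 + 2·x + 1 + O(x^4).
The coefficient of x^3 is 4/3.

Final answer: 4/3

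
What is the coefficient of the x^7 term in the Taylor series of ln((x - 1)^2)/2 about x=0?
Expand to order 7: ln((x - 1)^2)/2 = -x^7/7 - x^6/6 - x^5/5 - x^4/4 - x^3/3 - x^2/2 - x + O(x^8).
The coefficient of x^7 is -1/7.

Final answer: -1/7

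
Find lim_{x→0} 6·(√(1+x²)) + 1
Direct substitution at x = 0 gives 7.

Final answer: 7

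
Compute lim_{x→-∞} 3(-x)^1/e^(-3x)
This is an ∞/∞ indeterminate form as x → -∞.
Compare growth rates of the dominant terms (exponentials ≫ polynomials ≫ logarithms), or apply L'Hôpital's rule; the quotient → 0.
Limit = 0.

Final answer: 0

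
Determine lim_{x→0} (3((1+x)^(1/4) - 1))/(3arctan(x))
Both numerator and denominator → 0 as x → 0; this is a 0/0 indeterminate form.
Expand each to leading order near x = 0: numerator ~ 3·x/4, denominator ~ 3·x.
The limit of the ratio is 1/4.

Final answer: 1/4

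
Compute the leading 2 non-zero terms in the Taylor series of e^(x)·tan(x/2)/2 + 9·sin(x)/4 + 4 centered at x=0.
5·x/2 + 4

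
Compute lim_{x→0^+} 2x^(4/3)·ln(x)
This is a 0·∞ indeterminate form at x → 0⁺.
Rewrite the product as 2·ln(x) / x^(-4/3) and apply L'Hôpital, or use the standard hierarchy x^(-4/3) ≫ |ln x| as x → 0⁺.
The indeterminate product → 0, so the limit = 0.

Final answer: 0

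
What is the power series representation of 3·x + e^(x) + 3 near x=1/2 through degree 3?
e^(1/2) + 9/2 + (e^(1/2) + 3)·(x - 1/2) + e^(1/2)·(x - 1/2)^2/2 + e^(1/2)·(x - 1/2)^3/6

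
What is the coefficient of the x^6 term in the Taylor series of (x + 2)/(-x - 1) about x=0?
Expand to order 6: (x + 2)/(-x - 1) = -x^6 + x^5 - x^4 + x^3 - x^2 + x - 2 + O(x^7).
The coefficient of x^6 is -1.

Final answer: -1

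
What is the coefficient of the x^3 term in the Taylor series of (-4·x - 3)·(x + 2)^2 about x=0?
Expand to order 3: (-4·x - 3)·(x + 2)^2 = -4·x^3 - 19·x^2 - 28·x - 12 + O(x^4).
The coefficient of x^3 is -4.

Final answer: -4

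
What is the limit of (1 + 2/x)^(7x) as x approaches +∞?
As x → +∞: write (1 + 2/x)^(7x) = ((1 + 2/x)^x)^7 → (e^2)^7 = e^14.
Limit = e^(14).

Final answer: e^(14)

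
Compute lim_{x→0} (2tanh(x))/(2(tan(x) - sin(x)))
Both numerator and denominator → 0 as x → 0; this is a 0/0 indeterminate form.
Expand each to leading order near x = 0: numerator ~ 2·x, denominator ~ x^3.
The limit of the ratio is ∞.

Final answer: ∞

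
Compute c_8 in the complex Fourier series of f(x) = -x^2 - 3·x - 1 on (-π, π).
Compute the real Fourier coefficients first: a_8 = -1/16, b_8 = 3/4.
Then c_8 = (a_8 − i·b_8)/2 = -1/32 - 3·i/8.

Final answer: -1/32 - 3·i/8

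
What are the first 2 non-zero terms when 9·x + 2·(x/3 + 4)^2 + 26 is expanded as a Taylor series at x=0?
43·x/3 + 58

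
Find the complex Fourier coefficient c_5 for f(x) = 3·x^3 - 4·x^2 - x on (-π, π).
Compute the real Fourier coefficients first: a_5 = 16/25, b_5 = -86/125 + 6·π^2/5.
Then c_5 = (a_5 − i·b_5)/2 = 8/25 - 3·i·π^2/5 + 43·i/125.

Final answer: 8/25 - 3·i·π^2/5 + 43·i/125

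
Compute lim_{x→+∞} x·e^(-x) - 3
Evaluate the dominant behaviour as x → +∞; each term tends to a finite value or vanishes.
Limit = -3.

Final answer: -3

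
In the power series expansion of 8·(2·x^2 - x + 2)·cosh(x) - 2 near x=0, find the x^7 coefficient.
Expand to order 7: 8·(2·x^2 - x + 2)·cosh(x) - 2 = -x^7/90 + 31·x^6/45 - x^5/3 + 26·x^4/3 - 4·x^3 + 24·x^2 - 8·x + 14 + O(x^8).
The coefficient of x^7 is -1/90.

Final answer: -1/90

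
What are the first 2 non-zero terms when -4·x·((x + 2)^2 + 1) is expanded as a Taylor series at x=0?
-16·x^2 - 20·x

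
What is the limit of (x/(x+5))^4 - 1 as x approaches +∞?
As x → +∞: x/(x+5) = 1/(1 + 5/x) → 1, and the 4th power of a limit-1 base also → 1; with the additive constant, 1 - 1 = 0.
Limit = 0.

Final answer: 0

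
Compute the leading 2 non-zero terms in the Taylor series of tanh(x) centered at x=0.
-x^3/3 + x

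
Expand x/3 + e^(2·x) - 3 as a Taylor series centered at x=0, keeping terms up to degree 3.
4·x^3/3 + 2·x^2 + 7·x/3 - 2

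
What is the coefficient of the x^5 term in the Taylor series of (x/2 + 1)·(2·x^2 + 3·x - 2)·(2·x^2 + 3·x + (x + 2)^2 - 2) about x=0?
Expand to order 5: (x/2 + 1)·(2·x^2 + 3·x - 2)·(2·x^2 + 3·x + (x + 2)^2 - 2) = 3·x^5 + 35·x^4/2 + 65·x^3/2 + 15·x^2 - 10·x - 4 + O(x^6).
The coefficient of x^5 is 3.

Final answer: 3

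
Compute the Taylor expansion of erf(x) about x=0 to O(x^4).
-2·x^3/(3·√(π)) + 2·x/√(π)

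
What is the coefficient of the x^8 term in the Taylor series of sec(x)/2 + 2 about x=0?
Expand to order 8: sec(x)/2 + 2 = 277·x^8/16128 + 61·x^6/1440 + 5·x^4/48 + x^2/4 + 5/2 + O(x^9).
The coefficient of x^8 is 277/16128.

Final answer: 277/16128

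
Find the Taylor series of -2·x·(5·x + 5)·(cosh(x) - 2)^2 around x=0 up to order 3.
10·x^3 - 10·x^2 - 10·x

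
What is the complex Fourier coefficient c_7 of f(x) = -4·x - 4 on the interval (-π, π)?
Compute the real Fourier coefficients first: a_7 = 0, b_7 = -8/7.
Then c_7 = (a_7 − i·b_7)/2 = 4·i/7.

Final answer: 4·i/7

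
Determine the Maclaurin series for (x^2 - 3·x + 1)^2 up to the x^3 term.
-6·x^3 + 11·x^2 - 6·x + 1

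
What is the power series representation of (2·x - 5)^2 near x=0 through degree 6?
4·x^2 - 20·x + 25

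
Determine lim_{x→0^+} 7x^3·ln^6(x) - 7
The product is a 0·∞ indeterminate form at x → 0⁺.
Rewrite the product as 7·ln^6(x) / x^(-3) and apply L'Hôpital, or use the standard hierarchy x^(-3) ≫ |ln x|^6 as x → 0⁺.
The indeterminate product → 0, so the limit = -7.

Final answer: -7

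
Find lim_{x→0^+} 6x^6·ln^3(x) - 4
The product is a 0·∞ indeterminate form at x → 0⁺.
Rewrite the product as 6·ln^3(x) / x^(-6) and apply L'Hôpital, or use the standard hierarchy x^(-6) ≫ |ln x|^3 as x → 0⁺.
The indeterminate product → 0, so the limit = -4.

Final answer: -4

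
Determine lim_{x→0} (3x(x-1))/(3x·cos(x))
Both numerator and denominator → 0 as x → 0; this is a 0/0 indeterminate form.
Expand each to leading order near x = 0: numerator ~ -3·x, denominator ~ 3·x.
The limit of the ratio is -1.

Final answer: -1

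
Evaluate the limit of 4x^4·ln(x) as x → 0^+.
This is a 0·∞ indeterminate form at x → 0⁺.
Rewrite the product as 4·ln(x) / x^(-4) and apply L'Hôpital, or use the standard hierarchy x^(-4) ≫ |ln x| as x → 0⁺.
The indeterminate product → 0, so the limit = 0.

Final answer: 0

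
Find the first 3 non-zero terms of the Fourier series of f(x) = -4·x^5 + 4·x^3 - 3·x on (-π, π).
(-1014 - 8·π^4 + 168·π^2)·sin(x) + (-24·π^2 + 39 + 4·π^4)·sin(2·x) + (-8·π^4/3 - 626/81 + 232·π^2/27)·sin(3·x)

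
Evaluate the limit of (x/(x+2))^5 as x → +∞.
As x → +∞: x/(x+2) = 1/(1 + 2/x) → 1, and the 5th power of a limit-1 base also → 1.
Limit = 1.

Final answer: 1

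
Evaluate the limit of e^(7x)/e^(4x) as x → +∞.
This is an ∞/∞ indeterminate form as x → +∞.
Rewrite e^(7x)/e^(4x) = e^((7−4)x) = e^(3x); the exponent coefficient is 3 > 0 so e^(3x) → ∞.
Limit = ∞.

Final answer: ∞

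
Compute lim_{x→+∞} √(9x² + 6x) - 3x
As x → +∞: multiply by the conjugate to get (6x)/(√(9x²+6x)+3x); the denominator ~ 6x, so the limit is 6/6 = 1.
Limit = 1.

Final answer: 1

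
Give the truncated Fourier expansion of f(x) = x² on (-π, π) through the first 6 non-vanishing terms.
-4·cos(x) + cos(2·x) - 4·cos(3·x)/9 + cos(4·x)/4 - 4·cos(5·x)/25 + π^2/3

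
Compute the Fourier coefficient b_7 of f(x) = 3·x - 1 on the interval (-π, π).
b_7 = (1/π) ∫_{-π}^{π} f(x)·sin(7x) dx.
Evaluate the integral (use parity and integration by parts as needed): b_7 = 6/7.

Final answer: 6/7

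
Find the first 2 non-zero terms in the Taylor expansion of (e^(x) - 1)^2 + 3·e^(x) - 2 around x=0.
3·x + 1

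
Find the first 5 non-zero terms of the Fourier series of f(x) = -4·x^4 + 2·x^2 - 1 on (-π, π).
(-200 + 32·π^2)·cos(x) + (14 - 8·π^2)·cos(2·x) + (-88/27 + 32·π^2/9)·cos(3·x) + (5/4 - 2·π^2)·cos(4·x) - 4·π^4/5 - 1 + 2·π^2/3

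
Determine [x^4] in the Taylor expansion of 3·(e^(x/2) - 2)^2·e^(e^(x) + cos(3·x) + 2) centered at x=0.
Expand to order 4: 3·(e^(x/2) - 2)^2·e^(e^(x) + cos(3·x) + 2) = 1287·x^4·e^(4)/32 - x^3·e^(4)/4 - 27·x^2·e^(4)/2 + 3·e^(4) + O(x^5).
The coefficient of x^4 is 1287·e^(4)/32.

Final answer: 1287·e^(4)/32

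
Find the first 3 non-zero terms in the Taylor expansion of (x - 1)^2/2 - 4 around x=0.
x^2/2 - x - 7/2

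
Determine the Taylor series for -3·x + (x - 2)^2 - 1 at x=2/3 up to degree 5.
-11/9 - 17·(x - 2/3)/3 + (x - 2/3)^2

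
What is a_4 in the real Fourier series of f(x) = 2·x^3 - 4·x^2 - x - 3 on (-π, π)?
a_4 = (1/π) ∫_{-π}^{π} f(x)·cos(4x) dx.
Evaluate the integral (use parity and integration by parts as needed): a_4 = -1.

Final answer: -1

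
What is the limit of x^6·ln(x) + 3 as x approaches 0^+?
The product is a 0·∞ indeterminate form at x → 0⁺.
Rewrite the product as ln(x) / x^(-6) and apply L'Hôpital, or use the standard hierarchy x^(-6) ≫ |ln x| as x → 0⁺.
The indeterminate product → 0, so the limit = 3.

Final answer: 3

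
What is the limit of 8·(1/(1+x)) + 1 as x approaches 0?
Direct substitution at x = 0 gives 9.

Final answer: 9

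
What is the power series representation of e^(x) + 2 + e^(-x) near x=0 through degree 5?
x^4/12 + x^2 + 4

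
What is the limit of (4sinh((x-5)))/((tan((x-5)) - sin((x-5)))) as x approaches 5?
Both numerator and denominator → 0 as x → 5; this is a 0/0 indeterminate form.
Expand each to leading order near x = 5: numerator ~ 4·(x - 5), denominator ~ (x - 5)^3/2.
The limit of the ratio is ∞.

Final answer: ∞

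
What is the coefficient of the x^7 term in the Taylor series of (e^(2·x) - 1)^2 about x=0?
Expand to order 7: (e^(2·x) - 1)^2 = 16·x^7/5 + 248·x^6/45 + 8·x^5 + 28·x^4/3 + 8·x^3 + 4·x^2 + O(x^8).
The coefficient of x^7 is 16/5.

Final answer: 16/5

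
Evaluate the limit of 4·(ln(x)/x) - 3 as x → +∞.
Evaluate the dominant behaviour as x → +∞; each term tends to a finite value or vanishes.
Limit = -3.

Final answer: -3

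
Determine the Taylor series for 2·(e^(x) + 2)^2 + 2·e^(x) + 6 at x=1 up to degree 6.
14 + 2·e^(2) + 10·e + (10·e + 4·e^(2))·(x - 1) + (5·e + 4·e^(2))·(x - 1)^2 + (5·e/3 + 8·e^(2)/3)·(x - 1)^3 + (5·e/12 + 4·e^(2)/3)·(x - 1)^4 + (e/12 + 8·e^(2)/15)·(x - 1)^5 + (e/72 + 8·e^(2)/45)·(x - 1)^6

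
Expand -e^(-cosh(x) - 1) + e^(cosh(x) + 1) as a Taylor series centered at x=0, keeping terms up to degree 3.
x^2·(e^(-2)/2 + e^(2)/2) - e^(-2) + e^(2)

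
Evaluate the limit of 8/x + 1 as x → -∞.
Evaluate the dominant behaviour as x → -∞; each term tends to a finite value or vanishes.
Limit = 1.

Final answer: 1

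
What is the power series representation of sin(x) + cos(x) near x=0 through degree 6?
-x^6/720 + x^5/120 + x^4/24 - x^3/6 - x^2/2 + x + 1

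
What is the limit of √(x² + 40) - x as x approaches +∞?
This is an ∞ − ∞ indeterminate form.
Multiply and divide by the conjugate √(x²+40) + x; the x² terms cancel, leaving 40/(√(x²+40)+x) → 0.
Limit = 0.

Final answer: 0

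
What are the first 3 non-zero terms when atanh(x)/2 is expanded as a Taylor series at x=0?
x^5/10 + x^3/6 + x/2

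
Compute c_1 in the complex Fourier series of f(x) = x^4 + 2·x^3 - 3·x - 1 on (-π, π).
Compute the real Fourier coefficients first: a_1 = 48 - 8·π^2, b_1 = -30 + 4·π^2.
Then c_1 = (a_1 − i·b_1)/2 = -4·π^2 + 24 - 2·i·π^2 + 15·i.

Final answer: -4·π^2 + 24 - 2·i·π^2 + 15·i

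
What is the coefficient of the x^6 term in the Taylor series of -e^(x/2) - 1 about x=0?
Expand to order 6: -e^(x/2) - 1 = -x^6/46080 - x^5/3840 - x^4/384 - x^3/48 - x^2/8 - x/2 - 2 + O(x^7).
The coefficient of x^6 is -1/46080.

Final answer: -1/46080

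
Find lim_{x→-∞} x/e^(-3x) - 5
The quotient is an ∞/∞ indeterminate form as x → -∞.
Compare growth rates of the dominant terms (exponentials ≫ polynomials ≫ logarithms), or apply L'Hôpital's rule; the quotient → 0.
Adding the constant: 0 - 5 = -5. Limit = -5.

Final answer: -5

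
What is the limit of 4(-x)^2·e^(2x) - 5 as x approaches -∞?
The product is a 0·∞ indeterminate form at x → -∞.
Rewrite the product as 4(-x)^2 / e^(-2x) (an ∞/∞ form) and apply L'Hôpital, or use the standard hierarchy e^(2|x|) ≫ |(-x)^2| as x → -∞.
The indeterminate product → 0, so the limit = -5.

Final answer: -5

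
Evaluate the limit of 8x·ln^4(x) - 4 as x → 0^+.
The product is a 0·∞ indeterminate form at x → 0⁺.
Rewrite the product as 8·ln^4(x) / x^(-1) and apply L'Hôpital, or use the standard hierarchy x^(-1) ≫ |ln x|^4 as x → 0⁺.
The indeterminate product → 0, so the limit = -4.

Final answer: -4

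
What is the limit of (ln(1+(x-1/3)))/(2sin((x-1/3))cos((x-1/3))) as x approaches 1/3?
Both numerator and denominator → 0 as x → 1/3; this is a 0/0 indeterminate form.
Expand each to leading order near x = 1/3: numerator ~ (x - 1/3), denominator ~ 2·(x - 1/3).
The limit of the ratio is 1/2.

Final answer: 1/2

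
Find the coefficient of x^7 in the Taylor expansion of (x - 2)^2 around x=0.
Expand to order 7: (x - 2)^2 = x^2 - 4·x + 4 + O(x^8).
The coefficient of x^7 is 0.

Final answer: 0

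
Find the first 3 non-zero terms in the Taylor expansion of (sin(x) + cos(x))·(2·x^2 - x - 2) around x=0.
2·x^2 - 3·x - 2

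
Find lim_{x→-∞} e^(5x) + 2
Evaluate the dominant behaviour as x → -∞; each term tends to a finite value or vanishes.
Limit = 2.

Final answer: 2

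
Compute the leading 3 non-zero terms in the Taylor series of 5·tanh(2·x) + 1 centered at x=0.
-40·x^3/3 + 10·x + 1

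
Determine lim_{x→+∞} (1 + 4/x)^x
As x → +∞: this is the defining limit (1 + 4/x)^x → e^4.
Limit = e^(4).

Final answer: e^(4)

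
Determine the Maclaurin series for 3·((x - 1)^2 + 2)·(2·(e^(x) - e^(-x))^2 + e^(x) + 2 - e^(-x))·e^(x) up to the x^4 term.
167·x^4/4 + 33·x^3 + 81·x^2 + 24·x + 18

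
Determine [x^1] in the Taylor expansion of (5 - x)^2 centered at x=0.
Expand to order 1: (5 - x)^2 = 25 - 10·x + O(x^2).
The coefficient of x^1 is -10.

Final answer: -10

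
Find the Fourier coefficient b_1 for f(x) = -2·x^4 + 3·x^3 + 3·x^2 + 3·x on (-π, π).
b_1 = (1/π) ∫_{-π}^{π} f(x)·sin(1x) dx.
Evaluate the integral (use parity and integration by parts as needed): b_1 = -30 + 6·π^2.

Final answer: -30 + 6·π^2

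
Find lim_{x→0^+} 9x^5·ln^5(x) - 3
The product is a 0·∞ indeterminate form at x → 0⁺.
Rewrite the product as 9·ln^5(x) / x^(-5) and apply L'Hôpital, or use the standard hierarchy x^(-5) ≫ |ln x|^5 as x → 0⁺.
The indeterminate product → 0, so the limit = -3.

Final answer: -3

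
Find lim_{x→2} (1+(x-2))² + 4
Direct substitution at x = 2 gives 5.

Final answer: 5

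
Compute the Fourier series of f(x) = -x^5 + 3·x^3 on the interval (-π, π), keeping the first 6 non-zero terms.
(-276 - 2·π^4 + 46·π^2)·sin(x) + (-8·π^2 + 12 + π^4)·sin(2·x) + (-2·π^4/3 - 188/81 + 94·π^2/27)·sin(3·x) + (-17·π^2/8 + 51/64 + π^4/2)·sin(4·x) + (-2·π^4/5 - 228/625 + 38·π^2/25)·sin(5·x) + (-32·π^2/27 + 16/81 + π^4/3)·sin(6·x)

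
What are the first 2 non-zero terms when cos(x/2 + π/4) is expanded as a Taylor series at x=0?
-√(2)·x/4 + √(2)/2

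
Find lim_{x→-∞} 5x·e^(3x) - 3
The product is a 0·∞ indeterminate form at x → -∞.
Rewrite the product as 5x / e^(-3x) (an ∞/∞ form) and apply L'Hôpital, or use the standard hierarchy e^(3|x|) ≫ |x| as x → -∞.
The indeterminate product → 0, so the limit = -3.

Final answer: -3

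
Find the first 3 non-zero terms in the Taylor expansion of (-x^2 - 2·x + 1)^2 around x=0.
2·x^2 - 4·x + 1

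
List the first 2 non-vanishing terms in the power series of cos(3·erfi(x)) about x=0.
-18·x^2/π + 1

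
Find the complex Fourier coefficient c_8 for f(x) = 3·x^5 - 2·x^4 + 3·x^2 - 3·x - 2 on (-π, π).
Compute the real Fourier coefficients first: a_8 = 27/128 - π^2/4, b_8 = -3·π^4/4 + 1491/2048 + 15·π^2/64.
Then c_8 = (a_8 − i·b_8)/2 = -π^2/8 + 27/256 - 15·i·π^2/128 - 1491·i/4096 + 3·i·π^4/8.

Final answer: -π^2/8 + 27/256 - 15·i·π^2/128 - 1491·i/4096 + 3·i·π^4/8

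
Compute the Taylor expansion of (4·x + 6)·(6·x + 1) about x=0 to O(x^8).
24·x^2 + 40·x + 6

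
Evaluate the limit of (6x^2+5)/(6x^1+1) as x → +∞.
This is an ∞/∞ indeterminate form as x → +∞.
Divide numerator and denominator by x^2 and let the lower-order terms vanish; the numerator's degree 2 exceeds the denominator's degree 1, so the quotient diverges.
Limit = ∞.

Final answer: ∞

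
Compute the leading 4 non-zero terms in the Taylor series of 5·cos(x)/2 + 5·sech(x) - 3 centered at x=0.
-41·x^6/96 + 55·x^4/48 - 15·x^2/4 + 9/2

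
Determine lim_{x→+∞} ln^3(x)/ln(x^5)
This is an ∞/∞ indeterminate form as x → +∞.
Write ln(x^5) = 5·ln(x), reducing the quotient to ln^2(x)/5 → ∞.
Limit = ∞.

Final answer: ∞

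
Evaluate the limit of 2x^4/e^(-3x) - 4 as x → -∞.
The quotient is an ∞/∞ indeterminate form as x → -∞.
Compare growth rates of the dominant terms (exponentials ≫ polynomials ≫ logarithms), or apply L'Hôpital's rule; the quotient → 0.
Adding the constant: 0 - 4 = -4. Limit = -4.

Final answer: -4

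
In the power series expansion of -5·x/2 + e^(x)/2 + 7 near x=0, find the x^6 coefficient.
Expand to order 6: -5·x/2 + e^(x)/2 + 7 = x^6/1440 + x^5/240 + x^4/48 + x^3/12 + x^2/4 - 2·x + 15/2 + O(x^7).
The coefficient of x^6 is 1/1440.

Final answer: 1/1440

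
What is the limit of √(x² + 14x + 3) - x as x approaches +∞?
As x → +∞: multiply by the conjugate to get (14x+3)/(√(x²+14x+3)+x); the denominator ~ 2x, so the limit is 14/2 = 7.
Limit = 7.

Final answer: 7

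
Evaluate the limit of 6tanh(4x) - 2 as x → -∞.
Evaluate the dominant behaviour as x → -∞; each term tends to a finite value or vanishes.
Limit = -8.

Final answer: -8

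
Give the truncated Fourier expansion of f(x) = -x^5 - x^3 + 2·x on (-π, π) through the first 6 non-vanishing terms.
(-224 - 2·π^4 + 38·π^2)·sin(x) + (-4·π^2 + 4 + π^4)·sin(2·x) + (-2·π^4/3 + 64/81 + 22·π^2/27)·sin(3·x) + (-π^2/8 - 61/64 + π^4/2)·sin(4·x) + (-2·π^4/5 - 2·π^2/25 + 512/625)·sin(5·x) + (-56/81 + 4·π^2/27 + π^4/3)·sin(6·x)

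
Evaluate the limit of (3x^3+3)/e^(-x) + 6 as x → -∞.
The quotient is an ∞/∞ indeterminate form as x → -∞.
Compare growth rates of the dominant terms (exponentials ≫ polynomials ≫ logarithms), or apply L'Hôpital's rule; the quotient → 0.
Adding the constant: 0 + 6 = 6. Limit = 6.

Final answer: 6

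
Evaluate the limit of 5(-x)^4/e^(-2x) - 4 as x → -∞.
The quotient is an ∞/∞ indeterminate form as x → -∞.
Compare growth rates of the dominant terms (exponentials ≫ polynomials ≫ logarithms), or apply L'Hôpital's rule; the quotient → 0.
Adding the constant: 0 - 4 = -4. Limit = -4.

Final answer: -4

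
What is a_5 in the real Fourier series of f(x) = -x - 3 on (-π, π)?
a_5 = (1/π) ∫_{-π}^{π} f(x)·cos(5x) dx.
Evaluate the integral (use parity and integration by parts as needed): a_5 = 0.

Final answer: 0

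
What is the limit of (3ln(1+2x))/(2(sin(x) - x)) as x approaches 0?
Both numerator and denominator → 0 as x → 0; this is a 0/0 indeterminate form.
Expand each to leading order near x = 0: numerator ~ 6·x, denominator ~ -x^3/3.
The limit of the ratio is -∞.

Final answer: -∞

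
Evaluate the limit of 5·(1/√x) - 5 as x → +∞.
Evaluate the dominant behaviour as x → +∞; each term tends to a finite value or vanishes.
Limit = -5.

Final answer: -5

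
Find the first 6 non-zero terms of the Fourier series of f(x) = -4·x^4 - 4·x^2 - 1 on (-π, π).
(-176 + 32·π^2)·cos(x) + (8 - 8·π^2)·cos(2·x) + (-16/27 + 32·π^2/9)·cos(3·x) + (-2·π^2 - 1/4)·cos(4·x) + (208/625 + 32·π^2/25)·cos(5·x) - 4·π^4/5 - 4·π^2/3 - 1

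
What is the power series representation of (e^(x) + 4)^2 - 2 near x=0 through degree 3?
8·x^3/3 + 6·x^2 + 10·x + 23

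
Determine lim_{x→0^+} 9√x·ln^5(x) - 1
The product is a 0·∞ indeterminate form at x → 0⁺.
Rewrite the product as 9·ln^5(x) / x^(-1/2) and apply L'Hôpital, or use the standard hierarchy x^(-1/2) ≫ |ln x|^5 as x → 0⁺.
The indeterminate product → 0, so the limit = -1.

Final answer: -1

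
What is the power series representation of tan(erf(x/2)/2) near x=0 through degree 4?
x^3·(-1/(24·√(π)) + 1/(24·π^(3/2))) + x/(2·√(π))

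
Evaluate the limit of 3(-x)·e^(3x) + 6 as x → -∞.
The product is a 0·∞ indeterminate form at x → -∞.
Rewrite the product as 3(-x) / e^(-3x) (an ∞/∞ form) and apply L'Hôpital, or use the standard hierarchy e^(3|x|) ≫ |(-x)| as x → -∞.
The indeterminate product → 0, so the limit = 6.

Final answer: 6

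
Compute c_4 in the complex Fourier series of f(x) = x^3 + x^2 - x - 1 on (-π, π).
Compute the real Fourier coefficients first: a_4 = 1/4, b_4 = 11/16 - π^2/2.
Then c_4 = (a_4 − i·b_4)/2 = 1/8 - 11·i/32 + i·π^2/4.

Final answer: 1/8 - 11·i/32 + i·π^2/4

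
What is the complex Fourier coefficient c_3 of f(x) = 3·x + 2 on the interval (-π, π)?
Compute the real Fourier coefficients first: a_3 = 0, b_3 = 2.
Then c_3 = (a_3 − i·b_3)/2 = -i.

Final answer: -i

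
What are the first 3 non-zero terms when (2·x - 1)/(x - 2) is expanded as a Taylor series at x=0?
-3·x^2/8 - 3·x/4 + 1/2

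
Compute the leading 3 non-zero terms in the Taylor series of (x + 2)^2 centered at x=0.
x^2 + 4·x + 4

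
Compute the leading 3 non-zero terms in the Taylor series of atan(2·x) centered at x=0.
32·x^5/5 - 8·x^3/3 + 2·x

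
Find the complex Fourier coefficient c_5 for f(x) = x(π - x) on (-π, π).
Compute the real Fourier coefficients first: a_5 = 4/25, b_5 = 2·π/5.
Then c_5 = (a_5 − i·b_5)/2 = 2/25 - i·π/5.

Final answer: 2/25 - i·π/5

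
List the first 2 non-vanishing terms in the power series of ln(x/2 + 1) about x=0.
-x^2/8 + x/2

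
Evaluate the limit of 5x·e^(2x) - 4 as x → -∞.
The product is a 0·∞ indeterminate form at x → -∞.
Rewrite the product as 5x / e^(-2x) (an ∞/∞ form) and apply L'Hôpital, or use the standard hierarchy e^(2|x|) ≫ |x| as x → -∞.
The indeterminate product → 0, so the limit = -4.

Final answer: -4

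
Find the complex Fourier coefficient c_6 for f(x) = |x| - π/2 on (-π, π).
Compute the real Fourier coefficients first: a_6 = 0, b_6 = 0.
Then c_6 = (a_6 − i·b_6)/2 = 0.

Final answer: 0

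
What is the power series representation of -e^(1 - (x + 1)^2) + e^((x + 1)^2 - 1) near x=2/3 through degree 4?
(-1 + e^(32/9))·e^(-16/9) + (10 + 10·e^(32/9))·e^(-16/9)·(x - 2/3)/3 + (-41 + 59·e^(32/9))·e^(-16/9)·(x - 2/3)^2/9 + (230 + 770·e^(32/9))·e^(-16/9)·(x - 2/3)^3/81 + (-43 + 5443·e^(32/9))·e^(-16/9)·(x - 2/3)^4/486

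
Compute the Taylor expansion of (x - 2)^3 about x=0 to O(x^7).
x^3 - 6·x^2 + 12·x - 8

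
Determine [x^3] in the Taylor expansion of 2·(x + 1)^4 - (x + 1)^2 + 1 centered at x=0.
Expand to order 3: 2·(x + 1)^4 - (x + 1)^2 + 1 = 8·x^3 + 11·x^2 + 6·x + 2 + O(x^4).
The coefficient of x^3 is 8.

Final answer: 8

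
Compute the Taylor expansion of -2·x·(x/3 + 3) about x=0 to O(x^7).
-2·x^2/3 - 6·x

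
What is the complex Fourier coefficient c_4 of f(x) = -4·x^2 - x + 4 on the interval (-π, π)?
Compute the real Fourier coefficients first: a_4 = -1, b_4 = 1/2.
Then c_4 = (a_4 − i·b_4)/2 = -1/2 - i/4.

Final answer: -1/2 - i/4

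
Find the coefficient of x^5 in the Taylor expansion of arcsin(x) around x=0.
Expand to order 5: arcsin(x) = 3·x^5/40 + x^3/6 + x + O(x^6).
The coefficient of x^5 is 3/40.

Final answer: 3/40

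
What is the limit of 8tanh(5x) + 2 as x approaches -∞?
Evaluate the dominant behaviour as x → -∞; each term tends to a finite value or vanishes.
Limit = -6.

Final answer: -6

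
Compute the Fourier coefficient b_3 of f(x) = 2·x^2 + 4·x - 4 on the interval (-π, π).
b_3 = (1/π) ∫_{-π}^{π} f(x)·sin(3x) dx.
Evaluate the integral (use parity and integration by parts as needed): b_3 = 8/3.

Final answer: 8/3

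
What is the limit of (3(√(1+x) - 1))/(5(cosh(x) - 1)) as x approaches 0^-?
Both numerator and denominator → 0 as x → 0^-; this is a 0/0 indeterminate form.
Expand each to leading order near x = 0: numerator ~ 3·x/2, denominator ~ 5·x^2/2.
The limit of the ratio is -∞.

Final answer: -∞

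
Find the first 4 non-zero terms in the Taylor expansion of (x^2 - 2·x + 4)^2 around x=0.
-4·x^3 + 12·x^2 - 16·x + 16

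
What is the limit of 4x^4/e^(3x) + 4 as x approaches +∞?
The quotient is an ∞/∞ indeterminate form as x → +∞.
The exponential denominator e^(3x) dominates the polynomial numerator (e^x ≫ x^4 as x → ∞), so the quotient → 0.
Adding the constant: 0 + 4 = 4. Limit = 4.

Final answer: 4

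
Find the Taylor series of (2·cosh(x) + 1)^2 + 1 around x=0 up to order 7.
11·x^6/60 + 3·x^4/2 + 6·x^2 + 10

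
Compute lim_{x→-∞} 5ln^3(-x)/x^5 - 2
The quotient is an ∞/∞ indeterminate form as x → -∞.
Compare growth rates of the dominant terms (exponentials ≫ polynomials ≫ logarithms), or apply L'Hôpital's rule; the quotient → 0.
Adding the constant: 0 - 2 = -2. Limit = -2.

Final answer: -2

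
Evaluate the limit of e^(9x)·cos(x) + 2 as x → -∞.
Evaluate the dominant behaviour as x → -∞; each term tends to a finite value or vanishes.
Limit = 2.

Final answer: 2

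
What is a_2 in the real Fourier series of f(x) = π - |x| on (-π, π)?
a_2 = (1/π) ∫_{-π}^{π} f(x)·cos(2x) dx.
Evaluate the integral (use parity and integration by parts as needed): a_2 = 0.

Final answer: 0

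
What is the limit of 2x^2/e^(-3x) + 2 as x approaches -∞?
The quotient is an ∞/∞ indeterminate form as x → -∞.
Compare growth rates of the dominant terms (exponentials ≫ polynomials ≫ logarithms), or apply L'Hôpital's rule; the quotient → 0.
Adding the constant: 0 + 2 = 2. Limit = 2.

Final answer: 2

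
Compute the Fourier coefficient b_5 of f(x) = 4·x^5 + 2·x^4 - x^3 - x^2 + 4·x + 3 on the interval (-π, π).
b_5 = (1/π) ∫_{-π}^{π} f(x)·sin(5x) dx.
Evaluate the integral (use parity and integration by parts as needed): b_5 = -42·π^2/25 + 1252/625 + 8·π^4/5.

Final answer: -42·π^2/25 + 1252/625 + 8·π^4/5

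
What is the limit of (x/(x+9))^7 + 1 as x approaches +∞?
As x → +∞: x/(x+9) = 1/(1 + 9/x) → 1, and the 7th power of a limit-1 base also → 1; with the additive constant, 1 + 1 = 2.
Limit = 2.

Final answer: 2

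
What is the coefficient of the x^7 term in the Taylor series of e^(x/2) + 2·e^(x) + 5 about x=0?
Expand to order 7: e^(x/2) + 2·e^(x) + 5 = 257·x^7/645120 + 43·x^6/15360 + 13·x^5/768 + 11·x^4/128 + 17·x^3/48 + 9·x^2/8 + 5·x/2 + 8 + O(x^8).
The coefficient of x^7 is 257/645120.

Final answer: 257/645120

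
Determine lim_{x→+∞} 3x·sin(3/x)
As x → +∞: let u = 3/x → 0⁺; then 3·x·sin(3/x) = 3·3·sin(u)/u → 3·3·1 = 9.
Limit = 9.

Final answer: 9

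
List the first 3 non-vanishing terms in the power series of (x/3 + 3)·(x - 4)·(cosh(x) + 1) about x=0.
-16·x^2/3 + 10·x/3 - 24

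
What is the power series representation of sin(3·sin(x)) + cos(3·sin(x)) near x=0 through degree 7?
-274·x^7/105 - 277·x^6/80 + 43·x^5/10 + 39·x^4/8 - 5·x^3 - 9·x^2/2 + 3·x + 1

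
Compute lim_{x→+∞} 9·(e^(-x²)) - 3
Evaluate the dominant behaviour as x → +∞; each term tends to a finite value or vanishes.
Limit = -3.

Final answer: -3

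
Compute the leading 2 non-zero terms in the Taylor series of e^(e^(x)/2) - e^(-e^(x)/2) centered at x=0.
x·(e^(-1/2)/2 + e^(1/2)/2) - e^(-1/2) + e^(1/2)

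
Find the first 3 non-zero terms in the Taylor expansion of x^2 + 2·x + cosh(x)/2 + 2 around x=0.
5·x^2/4 + 2·x + 5/2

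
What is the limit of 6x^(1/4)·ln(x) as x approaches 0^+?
This is a 0·∞ indeterminate form at x → 0⁺.
Rewrite the product as 6·ln(x) / x^(-1/4) and apply L'Hôpital, or use the standard hierarchy x^(-1/4) ≫ |ln x| as x → 0⁺.
The indeterminate product → 0, so the limit = 0.

Final answer: 0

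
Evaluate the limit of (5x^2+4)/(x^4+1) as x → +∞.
This is an ∞/∞ indeterminate form as x → +∞.
Divide numerator and denominator by x^4 and let the lower-order terms vanish; the numerator's degree 2 is below the denominator's degree 4, so the quotient → 0.
Limit = 0.

Final answer: 0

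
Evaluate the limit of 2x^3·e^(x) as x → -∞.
This is a 0·∞ indeterminate form at x → -∞.
Rewrite the product as 2x^3 / e^(-x) (an ∞/∞ form) and apply L'Hôpital, or use the standard hierarchy e^(|x|) ≫ |x^3| as x → -∞.
The indeterminate product → 0, so the limit = 0.

Final answer: 0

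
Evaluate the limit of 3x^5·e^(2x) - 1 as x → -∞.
The product is a 0·∞ indeterminate form at x → -∞.
Rewrite the product as 3x^5 / e^(-2x) (an ∞/∞ form) and apply L'Hôpital, or use the standard hierarchy e^(2|x|) ≫ |x^5| as x → -∞.
The indeterminate product → 0, so the limit = -1.

Final answer: -1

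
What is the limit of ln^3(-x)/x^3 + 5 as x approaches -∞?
The quotient is an ∞/∞ indeterminate form as x → -∞.
Compare growth rates of the dominant terms (exponentials ≫ polynomials ≫ logarithms), or apply L'Hôpital's rule; the quotient → 0.
Adding the constant: 0 + 5 = 5. Limit = 5.

Final answer: 5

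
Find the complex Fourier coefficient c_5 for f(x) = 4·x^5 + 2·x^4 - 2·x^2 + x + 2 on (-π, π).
Compute the real Fourier coefficients first: a_5 = 296/625 - 16·π^2/25, b_5 = -32·π^2/25 + 442/625 + 8·π^4/5.
Then c_5 = (a_5 − i·b_5)/2 = -8·π^2/25 + 148/625 - 4·i·π^4/5 - 221·i/625 + 16·i·π^2/25.

Final answer: -8·π^2/25 + 148/625 - 4·i·π^4/5 - 221·i/625 + 16·i·π^2/25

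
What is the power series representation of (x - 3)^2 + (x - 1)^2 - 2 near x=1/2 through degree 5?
9/2 - 6·(x - 1/2) + 2·(x - 1/2)^2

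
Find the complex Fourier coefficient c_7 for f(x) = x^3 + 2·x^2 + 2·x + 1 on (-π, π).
Compute the real Fourier coefficients first: a_7 = -8/49, b_7 = 184/343 + 2·π^2/7.
Then c_7 = (a_7 − i·b_7)/2 = -4/49 - i·π^2/7 - 92·i/343.

Final answer: -4/49 - i·π^2/7 - 92·i/343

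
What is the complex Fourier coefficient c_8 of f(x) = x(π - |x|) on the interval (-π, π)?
Compute the real Fourier coefficients first: a_8 = 0, b_8 = 0.
Then c_8 = (a_8 − i·b_8)/2 = 0.

Final answer: 0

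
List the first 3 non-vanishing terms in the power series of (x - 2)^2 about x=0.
x^2 - 4·x + 4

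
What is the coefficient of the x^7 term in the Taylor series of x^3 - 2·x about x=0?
Expand to order 7: x^3 - 2·x = x^3 - 2·x + O(x^8).
The coefficient of x^7 is 0.

Final answer: 0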